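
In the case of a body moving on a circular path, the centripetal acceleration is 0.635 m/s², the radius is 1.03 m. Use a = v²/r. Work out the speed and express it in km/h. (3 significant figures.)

2.91 km/h

Solving a = v²/r for v: v = √(a·r).
a = 0.635 m/s²; r = 1.03 m.
v = 0.8087 m/s
0.8087 m/s × (1 km/h / 0.2778 m/s) = 2.911 km/h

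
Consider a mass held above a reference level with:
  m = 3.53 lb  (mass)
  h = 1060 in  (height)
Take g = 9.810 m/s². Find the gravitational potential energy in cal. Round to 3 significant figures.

PE is given directly by: PE = mgh.
m = 3.53 lb = 1.601 kg; h = 1060 in = 26.92 m; g = 9.810 m/s².
PE = 422.9 J
422.9 J × (1 cal / 4.184 J) = 101.1 cal

101 cal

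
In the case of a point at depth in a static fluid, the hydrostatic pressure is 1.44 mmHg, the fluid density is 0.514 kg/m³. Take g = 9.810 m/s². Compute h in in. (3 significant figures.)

Rearranging: h = P/(ρ·g).
P = 1.44 mmHg = 192.0 Pa; ρ = 0.514 kg/m³; g = 9.810 m/s².
h = 38.07 m
38.07 m × (1 in / 0.02540 m) = 1499 in

1500 in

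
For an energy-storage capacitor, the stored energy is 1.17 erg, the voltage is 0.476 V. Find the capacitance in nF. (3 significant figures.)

1030 nF

Solving E = ½C·V² for C: C = 2E/V².
E = 1.17 erg = 1.170×10^-7 J; V = 0.476 V.
C = 1.033×10^-6 F
1.033×10^-6 F × (1 nF / 1.000×10^-9 F) = 1033 nF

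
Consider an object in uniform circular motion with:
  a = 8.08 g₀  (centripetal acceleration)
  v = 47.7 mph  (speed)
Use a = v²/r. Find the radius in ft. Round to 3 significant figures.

Rearranging a = v²/r for r: r = v²/a.
a = 8.08 g₀ = 79.24 m/s²; v = 47.7 mph = 21.32 m/s.
r = 5.738 m
5.738 m × (1 ft / 0.3048 m) = 18.83 ft

18.8 ft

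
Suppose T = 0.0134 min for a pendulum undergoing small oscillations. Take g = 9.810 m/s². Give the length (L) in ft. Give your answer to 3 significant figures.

Solving T = 2π√(L/g) for L: L = g·(T/2π)².
T = 0.0134 min = 0.8040 s; g = 9.810 m/s².
L = 0.1606 m
0.1606 m × (1 ft / 0.3048 m) = 0.5270 ft

0.527 ft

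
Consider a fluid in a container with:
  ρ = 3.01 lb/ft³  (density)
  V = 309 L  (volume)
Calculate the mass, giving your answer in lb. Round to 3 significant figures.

32.8 lb

Solving ρ = m/V for m: m = ρV.
ρ = 3.01 lb/ft³ = 48.22 kg/m³; V = 309 L = 0.3090 m³.
m = 14.90 kg
14.90 kg × (1 lb / 0.4536 kg) = 32.85 lb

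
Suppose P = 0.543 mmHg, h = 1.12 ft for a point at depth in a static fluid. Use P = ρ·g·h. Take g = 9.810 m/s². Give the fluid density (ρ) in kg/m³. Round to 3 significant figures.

Rearranging: ρ = P/(g·h).
P = 0.543 mmHg = 72.39 Pa; h = 1.12 ft = 0.3414 m; g = 9.810 m/s².
ρ = 21.62 kg/m³

21.6 kg/m³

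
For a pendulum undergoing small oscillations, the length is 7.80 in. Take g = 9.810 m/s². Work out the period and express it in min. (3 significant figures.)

0.0149 min

T is given directly by: T = 2π√(L/g).
L = 7.80 in = 0.1981 m; g = 9.810 m/s².
T = 0.8929 s
0.8929 s × (1 min / 60.00 s) = 0.01488 min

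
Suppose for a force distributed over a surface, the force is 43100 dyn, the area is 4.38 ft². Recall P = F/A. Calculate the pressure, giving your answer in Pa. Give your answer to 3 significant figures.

1.06 Pa

P is given directly by: P = F/A.
F = 43100 dyn = 0.4310 N; A = 4.38 ft² = 0.4069 m².
P = 1.059 Pa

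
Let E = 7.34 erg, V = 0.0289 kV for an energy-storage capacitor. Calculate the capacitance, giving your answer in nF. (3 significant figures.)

Rearranging E = ½C·V² for C: C = 2E/V².
E = 7.34 erg = 7.340×10^-7 J; V = 0.0289 kV = 28.90 V.
C = 1.758×10^-9 F
1.758×10^-9 F × (1 nF / 1.000×10^-9 F) = 1.758 nF

1.76 nF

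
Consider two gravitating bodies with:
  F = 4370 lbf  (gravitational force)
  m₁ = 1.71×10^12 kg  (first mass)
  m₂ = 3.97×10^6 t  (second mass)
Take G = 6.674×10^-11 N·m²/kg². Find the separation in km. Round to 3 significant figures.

4.83 km

Rearranging: r = √(G·m₁m₂/F).
F = 4370 lbf = 19439 N; m₁ = 1.71×10^12 kg; m₂ = 3.97×10^6 t = 3.970×10^9 kg; G = 6.674×10^-11 N·m²/kg².
r = 4828 m
4828 m × (1 km / 1000 m) = 4.828 km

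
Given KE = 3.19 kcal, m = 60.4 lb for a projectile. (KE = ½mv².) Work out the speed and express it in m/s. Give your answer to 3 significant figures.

Rearranging: v = √(2·KE/m).
KE = 3.19 kcal = 13347 J; m = 60.4 lb = 27.40 kg.
v = 31.21 m/s

31.2 m/s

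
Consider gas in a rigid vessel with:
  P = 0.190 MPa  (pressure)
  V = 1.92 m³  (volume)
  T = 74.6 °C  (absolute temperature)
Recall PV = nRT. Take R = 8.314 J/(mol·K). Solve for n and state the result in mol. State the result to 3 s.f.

126 mol

From the ideal-gas law: n = PV/(RT).
P = 0.190 MPa = 1.900×10^5 Pa; V = 1.92 m³; T = 74.6 °C = 347.8 K; R = 8.314 J/(mol·K).
n = 126.2 mol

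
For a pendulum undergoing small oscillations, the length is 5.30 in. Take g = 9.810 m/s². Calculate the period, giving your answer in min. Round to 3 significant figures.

T is given directly by: T = 2π√(L/g).
L = 5.30 in = 0.1346 m; g = 9.810 m/s².
T = 0.7360 s
0.7360 s × (1 min / 60.00 s) = 0.01227 min

0.0123 min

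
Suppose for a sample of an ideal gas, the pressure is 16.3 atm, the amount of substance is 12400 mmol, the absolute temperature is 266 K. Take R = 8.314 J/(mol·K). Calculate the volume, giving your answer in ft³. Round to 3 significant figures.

0.586 ft³

Rearranging PV = nRT for V: V = nRT/P.
P = 16.3 atm = 1.652×10^6 Pa; n = 12400 mmol = 12.40 mol; T = 266 K; R = 8.314 J/(mol·K).
V = 0.01660 m³
0.01660 m³ × (1 ft³ / 0.02832 m³) = 0.5864 ft³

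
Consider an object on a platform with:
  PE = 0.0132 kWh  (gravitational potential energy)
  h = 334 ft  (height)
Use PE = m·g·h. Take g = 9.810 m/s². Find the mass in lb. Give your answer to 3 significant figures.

105 lb

Rearranging PE = m·g·h for m: m = PE/(g·h).
PE = 0.0132 kWh = 47520 J; h = 334 ft = 101.8 m; g = 9.810 m/s².
m = 47.58 kg
47.58 kg × (1 lb / 0.4536 kg) = 104.9 lb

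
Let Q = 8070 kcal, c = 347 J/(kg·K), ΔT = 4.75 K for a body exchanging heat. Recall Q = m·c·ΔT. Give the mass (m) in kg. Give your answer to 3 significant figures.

Solving Q = m·c·ΔT for m: m = Q/(c·ΔT).
Q = 8070 kcal = 3.376×10^7 J; c = 347 J/(kg·K); ΔT = 4.75 K.
m = 20485 kg

20500 kg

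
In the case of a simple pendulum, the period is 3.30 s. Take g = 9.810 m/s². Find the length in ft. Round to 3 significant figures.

Solving T = 2π√(L/g) for L: L = g·(T/2π)².
T = 3.30 s; g = 9.810 m/s².
L = 2.706 m
2.706 m × (1 ft / 0.3048 m) = 8.878 ft

8.88 ft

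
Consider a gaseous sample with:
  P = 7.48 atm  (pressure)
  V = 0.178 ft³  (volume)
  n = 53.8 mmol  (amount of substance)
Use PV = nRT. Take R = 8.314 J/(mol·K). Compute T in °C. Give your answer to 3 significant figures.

8270 °C

Rearranging: T = PV/(nR).
P = 7.48 atm = 7.579×10^5 Pa; V = 0.178 ft³ = 0.005040 m³; n = 53.8 mmol = 0.05380 mol; R = 8.314 J/(mol·K).
T = 8541 K
8541 K − 273.15 = 8267 °C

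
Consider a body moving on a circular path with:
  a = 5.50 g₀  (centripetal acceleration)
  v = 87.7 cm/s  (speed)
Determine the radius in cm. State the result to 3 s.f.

Rearranging a = v²/r for r: r = v²/a.
a = 5.50 g₀ = 53.94 m/s²; v = 87.7 cm/s = 0.8770 m/s.
r = 0.01426 m
0.01426 m × (1 cm / 0.01000 m) = 1.426 cm

1.43 cm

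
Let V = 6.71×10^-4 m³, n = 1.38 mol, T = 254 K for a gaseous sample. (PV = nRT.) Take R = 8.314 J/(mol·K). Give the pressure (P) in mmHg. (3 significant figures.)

32600 mmHg

Directly: P = nRT/V.
V = 6.71×10^-4 m³; n = 1.38 mol; T = 254 K; R = 8.314 J/(mol·K).
P = 4.343×10^6 Pa
4.343×10^6 Pa × (1 mmHg / 133.3 Pa) = 32576 mmHg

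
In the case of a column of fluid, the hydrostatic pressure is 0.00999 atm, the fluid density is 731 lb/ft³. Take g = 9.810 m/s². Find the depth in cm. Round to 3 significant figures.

0.881 cm

Rearranging P = ρ·g·h for h: h = P/(ρ·g).
P = 0.00999 atm = 1012 Pa; ρ = 731 lb/ft³ = 11709 kg/m³; g = 9.810 m/s².
h = 0.008812 m
0.008812 m × (1 cm / 0.01000 m) = 0.8812 cm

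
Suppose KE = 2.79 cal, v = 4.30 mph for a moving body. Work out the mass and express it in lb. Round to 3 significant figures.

Rearranging KE = ½mv² for m: m = 2·KE/v².
KE = 2.79 cal = 11.67 J; v = 4.30 mph = 1.922 m/s.
m = 6.318 kg
6.318 kg × (1 lb / 0.4536 kg) = 13.93 lb

13.9 lb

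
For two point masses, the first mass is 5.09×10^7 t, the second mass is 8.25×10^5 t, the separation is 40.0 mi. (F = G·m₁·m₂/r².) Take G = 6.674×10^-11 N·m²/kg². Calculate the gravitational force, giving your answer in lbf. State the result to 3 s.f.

0.152 lbf

Directly: F = Gm₁m₂/r².
m₁ = 5.09×10^7 t = 5.090×10^10 kg; m₂ = 8.25×10^5 t = 8.250×10^8 kg; r = 40.0 mi = 64374 m; G = 6.674×10^-11 N·m²/kg².
F = 0.6763 N  (the unit combination reduces to kg·m/s² = N)
0.6763 N × (1 lbf / 4.448 N) = 0.1520 lbf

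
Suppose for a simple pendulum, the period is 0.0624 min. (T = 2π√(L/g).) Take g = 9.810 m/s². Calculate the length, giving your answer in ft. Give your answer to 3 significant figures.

11.4 ft

Rearranging T = 2π√(L/g) for L: L = g·(T/2π)².
T = 0.0624 min = 3.744 s; g = 9.810 m/s².
L = 3.483 m
3.483 m × (1 ft / 0.3048 m) = 11.43 ft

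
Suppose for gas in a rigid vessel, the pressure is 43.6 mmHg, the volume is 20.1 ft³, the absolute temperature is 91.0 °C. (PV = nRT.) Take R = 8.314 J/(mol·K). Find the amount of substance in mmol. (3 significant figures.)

Solving PV = nRT for n: n = PV/(RT).
P = 43.6 mmHg = 5813 Pa; V = 20.1 ft³ = 0.5692 m³; T = 91.0 °C = 364.1 K; R = 8.314 J/(mol·K).
n = 1.093 mol
1.093 mol × (1 mmol / 0.001000 mol) = 1093 mmol

1090 mmol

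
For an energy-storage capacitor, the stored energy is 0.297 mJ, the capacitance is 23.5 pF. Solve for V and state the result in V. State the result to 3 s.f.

5030 V

Rearranging: V = √(2E/C).
E = 0.297 mJ = 2.970×10^-4 J; C = 23.5 pF = 2.350×10^-11 F.
V = 5028 V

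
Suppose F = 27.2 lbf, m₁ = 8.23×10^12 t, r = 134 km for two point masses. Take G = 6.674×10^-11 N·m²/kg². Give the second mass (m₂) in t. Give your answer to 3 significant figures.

Rearranging: m₂ = F·r²/(G·m₁).
F = 27.2 lbf = 121.0 N; m₁ = 8.23×10^12 t = 8.230×10^15 kg; r = 134 km = 1.340×10^5 m; G = 6.674×10^-11 N·m²/kg².
m₂ = 3.955×10^6 kg
3.955×10^6 kg × (1 t / 1000 kg) = 3955 t

3960 t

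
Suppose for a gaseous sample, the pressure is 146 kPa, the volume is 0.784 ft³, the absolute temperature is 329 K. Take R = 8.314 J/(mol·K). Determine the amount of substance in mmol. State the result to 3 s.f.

1180 mmol

Solving PV = nRT for n: n = PV/(RT).
P = 146 kPa = 1.460×10^5 Pa; V = 0.784 ft³ = 0.02220 m³; T = 329 K; R = 8.314 J/(mol·K).
n = 1.185 mol
1.185 mol × (1 mmol / 0.001000 mol) = 1185 mmol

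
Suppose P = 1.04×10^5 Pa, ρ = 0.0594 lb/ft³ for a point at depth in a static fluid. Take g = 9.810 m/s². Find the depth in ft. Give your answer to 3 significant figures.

Rearranging: h = P/(ρ·g).
P = 1.04×10^5 Pa; ρ = 0.0594 lb/ft³ = 0.9515 kg/m³; g = 9.810 m/s².
h = 11142 m
11142 m × (1 ft / 0.3048 m) = 36555 ft

36600 ft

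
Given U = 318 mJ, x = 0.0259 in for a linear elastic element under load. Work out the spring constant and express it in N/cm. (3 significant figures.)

Solving U = ½k·x² for k: k = 2U/x².
U = 318 mJ = 0.3180 J; x = 0.0259 in = 6.579×10^-4 m.
k = 1.470×10^6 N/m
1.470×10^6 N/m × (1 N/cm / 100.0 N/m) = 14696 N/cm

14700 N/cm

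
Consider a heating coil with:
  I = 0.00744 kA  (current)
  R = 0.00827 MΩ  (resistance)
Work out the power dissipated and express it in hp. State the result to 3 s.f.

Directly: P = I²R.
I = 0.00744 kA = 7.440 A; R = 0.00827 MΩ = 8270 Ω.
P = 4.578×10^5 W
4.578×10^5 W × (1 hp / 745.7 W) = 613.9 hp

614 hp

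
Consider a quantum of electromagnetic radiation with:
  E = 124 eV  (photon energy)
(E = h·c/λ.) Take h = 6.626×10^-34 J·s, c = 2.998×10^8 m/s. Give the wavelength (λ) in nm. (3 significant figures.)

10.0 nm

Rearranging: λ = hc/E.
E = 124 eV = 1.987×10^-17 J; h = 6.626×10^-34 J·s; c = 2.998×10^8 m/s.
λ = 9.999×10^-9 m
9.999×10^-9 m × (1 nm / 1.000×10^-9 m) = 9.999 nm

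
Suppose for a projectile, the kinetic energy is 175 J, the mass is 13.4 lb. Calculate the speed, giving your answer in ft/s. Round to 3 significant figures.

24.9 ft/s

Rearranging KE = ½mv² for v: v = √(2·KE/m).
KE = 175 J; m = 13.4 lb = 6.078 kg.
v = 7.588 m/s
7.588 m/s × (1 ft/s / 0.3048 m/s) = 24.90 ft/s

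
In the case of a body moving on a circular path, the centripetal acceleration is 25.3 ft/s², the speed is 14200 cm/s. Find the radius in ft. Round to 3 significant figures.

Rearranging a = v²/r for r: r = v²/a.
a = 25.3 ft/s² = 7.711 m/s²; v = 14200 cm/s = 142.0 m/s.
r = 2615 m
2615 m × (1 ft / 0.3048 m) = 8579 ft

8580 ft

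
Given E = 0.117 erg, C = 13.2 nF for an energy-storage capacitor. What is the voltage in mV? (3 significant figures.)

Rearranging: V = √(2E/C).
E = 0.117 erg = 1.170×10^-8 J; C = 13.2 nF = 1.320×10^-8 F.
V = 1.331 V  (the unit combination reduces to kg·m²/(A·s³) = V)
1.331 V × (1 mV / 0.001000 V) = 1331 mV

1330 mV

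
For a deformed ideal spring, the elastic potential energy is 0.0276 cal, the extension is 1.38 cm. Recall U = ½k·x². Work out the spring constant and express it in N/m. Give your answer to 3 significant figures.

Rearranging: k = 2U/x².
U = 0.0276 cal = 0.1155 J; x = 1.38 cm = 0.01380 m.
k = 1213 N/m

1210 N/m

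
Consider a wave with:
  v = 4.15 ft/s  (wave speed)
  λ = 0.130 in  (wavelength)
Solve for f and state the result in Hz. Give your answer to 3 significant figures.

383 Hz

Rearranging: f = v/λ.
v = 4.15 ft/s = 1.265 m/s; λ = 0.130 in = 0.003302 m.
f = 383.1 Hz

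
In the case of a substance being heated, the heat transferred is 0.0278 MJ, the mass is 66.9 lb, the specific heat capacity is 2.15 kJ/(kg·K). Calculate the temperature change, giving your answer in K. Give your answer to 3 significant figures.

0.426 K

Rearranging: ΔT = Q/(m·c).
Q = 0.0278 MJ = 27800 J; m = 66.9 lb = 30.35 kg; c = 2.15 kJ/(kg·K) = 2150 J/(kg·K).
ΔT = 0.4261 K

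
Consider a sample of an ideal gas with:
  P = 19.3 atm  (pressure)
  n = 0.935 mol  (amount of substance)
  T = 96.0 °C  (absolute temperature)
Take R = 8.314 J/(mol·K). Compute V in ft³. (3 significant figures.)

0.0518 ft³

From the ideal-gas law: V = nRT/P.
P = 19.3 atm = 1.956×10^6 Pa; n = 0.935 mol; T = 96.0 °C = 369.1 K; R = 8.314 J/(mol·K).
V = 0.001467 m³
0.001467 m³ × (1 ft³ / 0.02832 m³) = 0.05182 ft³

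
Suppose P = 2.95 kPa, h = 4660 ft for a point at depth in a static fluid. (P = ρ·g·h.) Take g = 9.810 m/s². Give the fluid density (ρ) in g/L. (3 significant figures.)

0.212 g/L

Rearranging P = ρ·g·h for ρ: ρ = P/(g·h).
P = 2.95 kPa = 2950 Pa; h = 4660 ft = 1420 m; g = 9.810 m/s².
ρ = 0.2117 kg/m³
Since 1 g/L = 1 kg/m³, 0.2117 g/L.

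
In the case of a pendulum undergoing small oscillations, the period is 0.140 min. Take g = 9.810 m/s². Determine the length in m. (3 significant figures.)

17.5 m

Solving T = 2π√(L/g) for L: L = g·(T/2π)².
T = 0.140 min = 8.400 s; g = 9.810 m/s².
L = 17.53 m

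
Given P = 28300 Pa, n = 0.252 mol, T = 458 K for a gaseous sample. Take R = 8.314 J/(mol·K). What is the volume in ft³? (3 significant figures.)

1.20 ft³

From the ideal-gas law: V = nRT/P.
P = 28300 Pa; n = 0.252 mol; T = 458 K; R = 8.314 J/(mol·K).
V = 0.03391 m³
0.03391 m³ × (1 ft³ / 0.02832 m³) = 1.197 ft³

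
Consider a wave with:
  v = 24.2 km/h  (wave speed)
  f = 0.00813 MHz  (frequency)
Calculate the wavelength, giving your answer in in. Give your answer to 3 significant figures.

0.0326 in

Rearranging v = f·λ for λ: λ = v/f.
v = 24.2 km/h = 6.722 m/s; f = 0.00813 MHz = 8130 Hz.
λ = 8.268×10^-4 m
8.268×10^-4 m × (1 in / 0.02540 m) = 0.03255 in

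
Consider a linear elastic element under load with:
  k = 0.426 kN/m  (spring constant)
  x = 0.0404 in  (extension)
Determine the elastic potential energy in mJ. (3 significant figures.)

Directly: U = ½kx².
k = 0.426 kN/m = 426.0 N/m; x = 0.0404 in = 0.001026 m.
U = 2.243×10^-4 J  (the unit combination reduces to kg·m²/s² = J)
2.243×10^-4 J × (1 mJ / 0.001000 J) = 0.2243 mJ

0.224 mJ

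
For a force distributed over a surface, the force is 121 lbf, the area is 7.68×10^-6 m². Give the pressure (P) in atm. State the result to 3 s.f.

692 atm

Directly: P = F/A.
F = 121 lbf = 538.2 N; A = 7.68×10^-6 m².
P = 7.008×10^7 Pa  (the unit combination reduces to kg/(m·s²) = Pa)
7.008×10^7 Pa × (1 atm / 1.013×10^5 Pa) = 691.7 atm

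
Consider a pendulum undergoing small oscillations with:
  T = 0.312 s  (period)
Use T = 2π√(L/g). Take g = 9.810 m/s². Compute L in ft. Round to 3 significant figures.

Solving T = 2π√(L/g) for L: L = g·(T/2π)².
T = 0.312 s; g = 9.810 m/s².
L = 0.02419 m
0.02419 m × (1 ft / 0.3048 m) = 0.07936 ft

0.0794 ft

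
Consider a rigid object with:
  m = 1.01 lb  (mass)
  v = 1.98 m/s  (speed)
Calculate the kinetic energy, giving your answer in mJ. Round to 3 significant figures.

898 mJ

Directly: KE = ½mv².
m = 1.01 lb = 0.4581 kg; v = 1.98 m/s.
KE = 0.8980 J
0.8980 J × (1 mJ / 0.001000 J) = 898.0 mJ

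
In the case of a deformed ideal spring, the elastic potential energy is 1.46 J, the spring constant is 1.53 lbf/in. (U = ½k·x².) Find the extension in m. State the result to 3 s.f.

Rearranging: x = √(2U/k).
U = 1.46 J; k = 1.53 lbf/in = 267.9 N/m.
x = 0.1044 m

0.104 m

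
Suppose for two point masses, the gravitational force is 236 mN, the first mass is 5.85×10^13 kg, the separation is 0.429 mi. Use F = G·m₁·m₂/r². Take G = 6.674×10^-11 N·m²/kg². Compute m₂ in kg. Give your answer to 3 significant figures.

28.8 kg

From Newton's law of gravitation: m₂ = F·r²/(G·m₁).
F = 236 mN = 0.2360 N; m₁ = 5.85×10^13 kg; r = 0.429 mi = 690.4 m; G = 6.674×10^-11 N·m²/kg².
m₂ = 28.81 kg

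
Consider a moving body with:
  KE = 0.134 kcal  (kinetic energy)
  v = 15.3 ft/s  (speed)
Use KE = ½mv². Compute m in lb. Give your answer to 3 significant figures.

Rearranging: m = 2·KE/v².
KE = 0.134 kcal = 560.7 J; v = 15.3 ft/s = 4.663 m/s.
m = 51.56 kg
51.56 kg × (1 lb / 0.4536 kg) = 113.7 lb

114 lb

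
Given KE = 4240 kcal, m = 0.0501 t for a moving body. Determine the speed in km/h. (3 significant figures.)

3030 km/h

Rearranging: v = √(2·KE/m).
KE = 4240 kcal = 1.774×10^7 J; m = 0.0501 t = 50.10 kg.
v = 841.5 m/s
841.5 m/s × (1 km/h / 0.2778 m/s) = 3030 km/h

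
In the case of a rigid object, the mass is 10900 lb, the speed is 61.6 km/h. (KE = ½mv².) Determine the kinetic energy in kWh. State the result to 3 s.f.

0.201 kWh

KE is given directly by: KE = ½mv².
m = 10900 lb = 4944 kg; v = 61.6 km/h = 17.11 m/s.
KE = 7.238×10^5 J
7.238×10^5 J × (1 kWh / 3.600×10^6 J) = 0.2011 kWh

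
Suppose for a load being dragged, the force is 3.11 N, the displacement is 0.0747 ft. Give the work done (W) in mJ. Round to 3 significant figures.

70.8 mJ

Directly: W = F·d.
F = 3.11 N; d = 0.0747 ft = 0.02277 m.
W = 0.07081 J
0.07081 J × (1 mJ / 0.001000 J) = 70.81 mJ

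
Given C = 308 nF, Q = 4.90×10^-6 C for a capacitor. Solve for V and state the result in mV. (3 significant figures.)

Rearranging: V = Q/C.
C = 308 nF = 3.080×10^-7 F; Q = 4.90×10^-6 C.
V = 15.91 V  (the unit combination reduces to kg·m²/(A·s³) = V)
15.91 V × (1 mV / 0.001000 V) = 15909 mV

15900 mV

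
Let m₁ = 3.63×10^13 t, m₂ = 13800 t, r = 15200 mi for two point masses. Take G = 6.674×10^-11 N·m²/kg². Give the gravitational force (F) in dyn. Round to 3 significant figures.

5590 dyn

Directly: F = Gm₁m₂/r².
m₁ = 3.63×10^13 t = 3.630×10^16 kg; m₂ = 13800 t = 1.380×10^7 kg; r = 15200 mi = 2.446×10^7 m; G = 6.674×10^-11 N·m²/kg².
F = 0.05587 N
0.05587 N × (1 dyn / 1.000×10^-5 N) = 5587 dyn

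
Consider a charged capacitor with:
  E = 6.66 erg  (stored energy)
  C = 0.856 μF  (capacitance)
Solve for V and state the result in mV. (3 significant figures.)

Rearranging E = ½C·V² for V: V = √(2E/C).
E = 6.66 erg = 6.660×10^-7 J; C = 0.856 μF = 8.560×10^-7 F.
V = 1.247 V
1.247 V × (1 mV / 0.001000 V) = 1247 mV

1250 mV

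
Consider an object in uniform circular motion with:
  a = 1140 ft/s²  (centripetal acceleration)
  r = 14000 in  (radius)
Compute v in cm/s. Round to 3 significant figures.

35200 cm/s

Rearranging a = v²/r for v: v = √(a·r).
a = 1140 ft/s² = 347.5 m/s²; r = 14000 in = 355.6 m.
v = 351.5 m/s
351.5 m/s × (1 cm/s / 0.01000 m/s) = 35151 cm/s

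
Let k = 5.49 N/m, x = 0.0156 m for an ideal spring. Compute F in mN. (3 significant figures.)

From Hooke's law: F = kx.
k = 5.49 N/m; x = 0.0156 m.
F = 0.08564 N
0.08564 N × (1 mN / 0.001000 N) = 85.64 mN

85.6 mN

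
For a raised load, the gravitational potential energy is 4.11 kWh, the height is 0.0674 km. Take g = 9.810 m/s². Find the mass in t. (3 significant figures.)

22.4 t

Rearranging PE = m·g·h for m: m = PE/(g·h).
PE = 4.11 kWh = 1.480×10^7 J; h = 0.0674 km = 67.40 m; g = 9.810 m/s².
m = 22378 kg
22378 kg × (1 t / 1000 kg) = 22.38 t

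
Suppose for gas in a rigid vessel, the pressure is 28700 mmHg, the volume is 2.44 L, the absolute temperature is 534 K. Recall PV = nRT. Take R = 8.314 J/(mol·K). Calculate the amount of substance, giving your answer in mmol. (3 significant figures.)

2100 mmol

From the ideal-gas law: n = PV/(RT).
P = 28700 mmHg = 3.826×10^6 Pa; V = 2.44 L = 0.002440 m³; T = 534 K; R = 8.314 J/(mol·K).
n = 2.103 mol
2.103 mol × (1 mmol / 0.001000 mol) = 2103 mmol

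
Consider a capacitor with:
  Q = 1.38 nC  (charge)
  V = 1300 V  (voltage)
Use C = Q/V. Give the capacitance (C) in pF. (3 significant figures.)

1.06 pF

Directly: C = Q/V.
Q = 1.38 nC = 1.380×10^-9 C; V = 1300 V.
C = 1.062×10^-12 F
1.062×10^-12 F × (1 pF / 1.000×10^-12 F) = 1.062 pF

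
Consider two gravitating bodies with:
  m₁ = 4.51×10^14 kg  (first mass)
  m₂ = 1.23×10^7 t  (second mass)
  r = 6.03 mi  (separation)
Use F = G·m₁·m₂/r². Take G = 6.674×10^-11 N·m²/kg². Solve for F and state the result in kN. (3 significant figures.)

3930 kN

From Newton's law of gravitation: F = Gm₁m₂/r².
m₁ = 4.51×10^14 kg; m₂ = 1.23×10^7 t = 1.230×10^10 kg; r = 6.03 mi = 9704 m; G = 6.674×10^-11 N·m²/kg².
F = 3.931×10^6 N  (the unit combination reduces to kg·m/s² = N)
3.931×10^6 N × (1 kN / 1000 N) = 3931 kN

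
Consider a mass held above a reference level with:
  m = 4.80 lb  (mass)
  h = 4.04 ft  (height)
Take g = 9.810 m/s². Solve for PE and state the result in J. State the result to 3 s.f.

26.3 J

Directly: PE = mgh.
m = 4.80 lb = 2.177 kg; h = 4.04 ft = 1.231 m; g = 9.810 m/s².
PE = 26.30 J  (the unit combination reduces to kg·m²/s² = J)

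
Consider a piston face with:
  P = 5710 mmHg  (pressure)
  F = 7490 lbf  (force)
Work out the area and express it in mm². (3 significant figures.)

43800 mm²

Rearranging: A = F/P.
P = 5710 mmHg = 7.613×10^5 Pa; F = 7490 lbf = 33317 N.
A = 0.04377 m²
0.04377 m² × (1 mm² / 1.000×10^-6 m²) = 43765 mm²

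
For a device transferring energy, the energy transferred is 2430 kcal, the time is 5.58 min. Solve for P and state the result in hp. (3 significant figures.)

40.7 hp

P is given directly by: P = W/t.
W = 2430 kcal = 1.017×10^7 J; t = 5.58 min = 334.8 s.
P = 30368 W
30368 W × (1 hp / 745.7 W) = 40.72 hp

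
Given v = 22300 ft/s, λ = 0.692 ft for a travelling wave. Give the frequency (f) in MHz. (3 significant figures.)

0.0322 MHz

Rearranging: f = v/λ.
v = 22300 ft/s = 6797 m/s; λ = 0.692 ft = 0.2109 m.
f = 32225 Hz
32225 Hz × (1 MHz / 1.000×10^6 Hz) = 0.03223 MHz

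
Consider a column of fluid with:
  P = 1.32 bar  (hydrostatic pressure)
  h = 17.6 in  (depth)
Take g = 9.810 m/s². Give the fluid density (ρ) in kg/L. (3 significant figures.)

Rearranging P = ρ·g·h for ρ: ρ = P/(g·h).
P = 1.32 bar = 1.320×10^5 Pa; h = 17.6 in = 0.4470 m; g = 9.810 m/s².
ρ = 30099 kg/m³
30099 kg/m³ × (1 kg/L / 1000 kg/m³) = 30.10 kg/L

30.1 kg/L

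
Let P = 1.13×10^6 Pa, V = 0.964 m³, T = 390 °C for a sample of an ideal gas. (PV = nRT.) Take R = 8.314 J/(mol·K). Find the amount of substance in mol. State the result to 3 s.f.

198 mol

From the ideal-gas law: n = PV/(RT).
P = 1.13×10^6 Pa; V = 0.964 m³; T = 390 °C = 663.1 K; R = 8.314 J/(mol·K).
n = 197.6 mol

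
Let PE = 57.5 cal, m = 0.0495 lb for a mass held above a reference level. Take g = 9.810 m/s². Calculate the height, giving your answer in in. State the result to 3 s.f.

43000 in

Rearranging PE = m·g·h for h: h = PE/(m·g).
PE = 57.5 cal = 240.6 J; m = 0.0495 lb = 0.02245 kg; g = 9.810 m/s².
h = 1092 m
1092 m × (1 in / 0.02540 m) = 43002 in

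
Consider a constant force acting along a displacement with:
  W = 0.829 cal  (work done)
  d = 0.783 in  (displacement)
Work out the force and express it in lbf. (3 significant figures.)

39.2 lbf

Solving W = F·d for F: F = W/d.
W = 0.829 cal = 3.469 J; d = 0.783 in = 0.01989 m.
F = 174.4 N  (the unit combination reduces to kg·m/s² = N)
174.4 N × (1 lbf / 4.448 N) = 39.21 lbf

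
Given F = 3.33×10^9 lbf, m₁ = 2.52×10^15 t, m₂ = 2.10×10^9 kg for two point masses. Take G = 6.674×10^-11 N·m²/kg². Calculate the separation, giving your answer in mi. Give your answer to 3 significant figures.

From Newton's law of gravitation: r = √(G·m₁m₂/F).
F = 3.33×10^9 lbf = 1.481×10^10 N; m₁ = 2.52×10^15 t = 2.520×10^18 kg; m₂ = 2.10×10^9 kg; G = 6.674×10^-11 N·m²/kg².
r = 4883 m
4883 m × (1 mi / 1609 m) = 3.034 mi

3.03 mi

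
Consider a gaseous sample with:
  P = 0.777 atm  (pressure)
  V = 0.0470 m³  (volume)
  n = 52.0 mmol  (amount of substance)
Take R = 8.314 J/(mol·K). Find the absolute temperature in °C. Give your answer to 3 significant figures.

8290 °C

Rearranging: T = PV/(nR).
P = 0.777 atm = 78730 Pa; V = 0.0470 m³; n = 52.0 mmol = 0.05200 mol; R = 8.314 J/(mol·K).
T = 8559 K
8559 K − 273.15 = 8286 °C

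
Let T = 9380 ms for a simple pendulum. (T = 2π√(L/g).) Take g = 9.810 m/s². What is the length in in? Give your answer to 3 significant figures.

861 in

Solving T = 2π√(L/g) for L: L = g·(T/2π)².
T = 9380 ms = 9.380 s; g = 9.810 m/s².
L = 21.86 m
21.86 m × (1 in / 0.02540 m) = 860.8 in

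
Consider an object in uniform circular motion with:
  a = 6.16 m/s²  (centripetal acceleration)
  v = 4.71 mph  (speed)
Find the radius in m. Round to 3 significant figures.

0.720 m

Rearranging a = v²/r for r: r = v²/a.
a = 6.16 m/s²; v = 4.71 mph = 2.106 m/s.
r = 0.7197 m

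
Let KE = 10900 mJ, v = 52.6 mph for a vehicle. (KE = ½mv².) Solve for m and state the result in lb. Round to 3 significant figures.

Rearranging KE = ½mv² for m: m = 2·KE/v².
KE = 10900 mJ = 10.90 J; v = 52.6 mph = 23.51 m/s.
m = 0.03943 kg
0.03943 kg × (1 lb / 0.4536 kg) = 0.08692 lb

0.0869 lb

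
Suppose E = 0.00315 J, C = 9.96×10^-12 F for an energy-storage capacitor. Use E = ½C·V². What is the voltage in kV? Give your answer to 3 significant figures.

25.2 kV

Rearranging E = ½C·V² for V: V = √(2E/C).
E = 0.00315 J; C = 9.96×10^-12 F.
V = 25150 V
25150 V × (1 kV / 1000 V) = 25.15 kV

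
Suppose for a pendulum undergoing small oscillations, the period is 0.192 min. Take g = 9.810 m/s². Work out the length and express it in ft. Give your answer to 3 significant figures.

108 ft

Rearranging T = 2π√(L/g) for L: L = g·(T/2π)².
T = 0.192 min = 11.52 s; g = 9.810 m/s².
L = 32.98 m
32.98 m × (1 ft / 0.3048 m) = 108.2 ft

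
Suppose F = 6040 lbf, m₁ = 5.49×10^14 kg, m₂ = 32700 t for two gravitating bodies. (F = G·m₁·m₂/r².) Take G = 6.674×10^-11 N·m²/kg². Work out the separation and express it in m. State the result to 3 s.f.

6680 m

From Newton's law of gravitation: r = √(G·m₁m₂/F).
F = 6040 lbf = 26867 N; m₁ = 5.49×10^14 kg; m₂ = 32700 t = 3.270×10^7 kg; G = 6.674×10^-11 N·m²/kg².
r = 6678 m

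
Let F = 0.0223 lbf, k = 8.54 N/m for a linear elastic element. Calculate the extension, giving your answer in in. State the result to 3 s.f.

0.457 in

From Hooke's law: x = F/k.
F = 0.0223 lbf = 0.09920 N; k = 8.54 N/m.
x = 0.01162 m
0.01162 m × (1 in / 0.02540 m) = 0.4573 in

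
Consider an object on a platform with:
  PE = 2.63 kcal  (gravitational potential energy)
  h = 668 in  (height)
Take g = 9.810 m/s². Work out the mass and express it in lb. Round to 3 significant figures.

Rearranging PE = m·g·h for m: m = PE/(g·h).
PE = 2.63 kcal = 11004 J; h = 668 in = 16.97 m; g = 9.810 m/s².
m = 66.11 kg
66.11 kg × (1 lb / 0.4536 kg) = 145.7 lb

146 lb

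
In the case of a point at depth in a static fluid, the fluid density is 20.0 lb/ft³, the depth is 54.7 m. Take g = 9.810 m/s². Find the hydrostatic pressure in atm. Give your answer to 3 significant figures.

Directly: P = ρgh.
ρ = 20.0 lb/ft³ = 320.4 kg/m³; h = 54.7 m; g = 9.810 m/s².
P = 1.719×10^5 Pa
1.719×10^5 Pa × (1 atm / 1.013×10^5 Pa) = 1.697 atm

1.70 atm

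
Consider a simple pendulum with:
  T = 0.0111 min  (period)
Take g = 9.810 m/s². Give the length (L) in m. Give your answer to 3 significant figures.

Solving T = 2π√(L/g) for L: L = g·(T/2π)².
T = 0.0111 min = 0.6660 s; g = 9.810 m/s².
L = 0.1102 m

0.110 m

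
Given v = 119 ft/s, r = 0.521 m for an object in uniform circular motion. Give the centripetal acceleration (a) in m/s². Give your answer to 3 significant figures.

a is given directly by: a = v²/r.
v = 119 ft/s = 36.27 m/s; r = 0.521 m.
a = 2525 m/s²

2530 m/s²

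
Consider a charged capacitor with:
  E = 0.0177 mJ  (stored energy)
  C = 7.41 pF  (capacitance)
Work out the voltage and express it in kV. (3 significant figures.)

2.19 kV

Rearranging E = ½C·V² for V: V = √(2E/C).
E = 0.0177 mJ = 1.770×10^-5 J; C = 7.41 pF = 7.410×10^-12 F.
V = 2186 V
2186 V × (1 kV / 1000 V) = 2.186 kV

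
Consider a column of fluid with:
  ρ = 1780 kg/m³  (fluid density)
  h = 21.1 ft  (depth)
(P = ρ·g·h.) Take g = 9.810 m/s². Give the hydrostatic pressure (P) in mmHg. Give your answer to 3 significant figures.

P is given directly by: P = ρgh.
ρ = 1780 kg/m³; h = 21.1 ft = 6.431 m; g = 9.810 m/s².
P = 1.123×10^5 Pa  (the unit combination reduces to kg/(m·s²) = Pa)
1.123×10^5 Pa × (1 mmHg / 133.3 Pa) = 842.3 mmHg

842 mmHg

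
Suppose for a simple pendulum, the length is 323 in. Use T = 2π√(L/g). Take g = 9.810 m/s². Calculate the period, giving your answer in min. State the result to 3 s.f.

0.0958 min

T is given directly by: T = 2π√(L/g).
L = 323 in = 8.204 m; g = 9.810 m/s².
T = 5.746 s
5.746 s × (1 min / 60.00 s) = 0.09577 min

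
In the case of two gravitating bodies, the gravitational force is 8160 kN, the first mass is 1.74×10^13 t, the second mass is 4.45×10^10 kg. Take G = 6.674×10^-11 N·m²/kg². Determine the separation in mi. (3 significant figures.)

Solving F = G·m₁·m₂/r² for r: r = √(G·m₁m₂/F).
F = 8160 kN = 8.160×10^6 N; m₁ = 1.74×10^13 t = 1.740×10^16 kg; m₂ = 4.45×10^10 kg; G = 6.674×10^-11 N·m²/kg².
r = 79580 m
79580 m × (1 mi / 1609 m) = 49.45 mi

49.4 mi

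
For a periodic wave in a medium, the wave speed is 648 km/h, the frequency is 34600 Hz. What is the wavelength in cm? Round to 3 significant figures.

0.520 cm

Solving v = f·λ for λ: λ = v/f.
v = 648 km/h = 180.0 m/s; f = 34600 Hz.
λ = 0.005202 m
0.005202 m × (1 cm / 0.01000 m) = 0.5202 cm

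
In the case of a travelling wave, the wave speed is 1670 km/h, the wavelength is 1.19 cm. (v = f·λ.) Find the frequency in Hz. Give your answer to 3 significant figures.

Solving v = f·λ for f: f = v/λ.
v = 1670 km/h = 463.9 m/s; λ = 1.19 cm = 0.01190 m.
f = 38982 Hz

39000 Hz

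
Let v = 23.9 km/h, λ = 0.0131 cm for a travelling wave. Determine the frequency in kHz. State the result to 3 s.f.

Rearranging: f = v/λ.
v = 23.9 km/h = 6.639 m/s; λ = 0.0131 cm = 1.310×10^-4 m.
f = 50679 Hz
50679 Hz × (1 kHz / 1000 Hz) = 50.68 kHz

50.7 kHz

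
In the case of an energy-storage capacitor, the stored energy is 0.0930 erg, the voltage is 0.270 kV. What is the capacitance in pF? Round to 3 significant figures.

Solving E = ½C·V² for C: C = 2E/V².
E = 0.0930 erg = 9.300×10^-9 J; V = 0.270 kV = 270.0 V.
C = 2.551×10^-13 F
2.551×10^-13 F × (1 pF / 1.000×10^-12 F) = 0.2551 pF

0.255 pF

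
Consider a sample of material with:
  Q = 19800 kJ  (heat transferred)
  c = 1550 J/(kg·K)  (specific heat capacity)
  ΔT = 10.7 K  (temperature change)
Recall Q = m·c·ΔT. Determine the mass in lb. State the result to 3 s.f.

2630 lb

Rearranging Q = m·c·ΔT for m: m = Q/(c·ΔT).
Q = 19800 kJ = 1.980×10^7 J; c = 1550 J/(kg·K); ΔT = 10.7 K.
m = 1194 kg
1194 kg × (1 lb / 0.4536 kg) = 2632 lb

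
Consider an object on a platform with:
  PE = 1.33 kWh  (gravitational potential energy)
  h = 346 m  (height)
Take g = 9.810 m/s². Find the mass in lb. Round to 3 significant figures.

3110 lb

Rearranging PE = m·g·h for m: m = PE/(g·h).
PE = 1.33 kWh = 4.788×10^6 J; h = 346 m; g = 9.810 m/s².
m = 1411 kg
1411 kg × (1 lb / 0.4536 kg) = 3110 lb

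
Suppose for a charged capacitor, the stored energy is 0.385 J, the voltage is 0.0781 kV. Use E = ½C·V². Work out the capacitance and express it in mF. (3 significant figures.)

Rearranging: C = 2E/V².
E = 0.385 J; V = 0.0781 kV = 78.10 V.
C = 1.262×10^-4 F
1.262×10^-4 F × (1 mF / 0.001000 F) = 0.1262 mF

0.126 mF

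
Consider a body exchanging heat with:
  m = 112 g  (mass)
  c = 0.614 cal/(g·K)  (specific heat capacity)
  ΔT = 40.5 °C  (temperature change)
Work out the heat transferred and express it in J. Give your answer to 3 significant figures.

Directly: Q = mcΔT.
m = 112 g = 0.1120 kg; c = 0.614 cal/(g·K) = 2569 J/(kg·K); ΔT = 40.5 °C = 40.50 K.
Q = 11653 J  (the unit combination reduces to kg·m²/s² = J)

11700 J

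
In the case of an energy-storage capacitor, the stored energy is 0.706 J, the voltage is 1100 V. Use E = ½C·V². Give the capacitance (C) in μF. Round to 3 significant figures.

1.17 μF

Rearranging: C = 2E/V².
E = 0.706 J; V = 1100 V.
C = 1.167×10^-6 F
1.167×10^-6 F × (1 μF / 1.000×10^-6 F) = 1.167 μF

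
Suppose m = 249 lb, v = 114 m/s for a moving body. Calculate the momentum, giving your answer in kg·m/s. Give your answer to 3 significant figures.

12900 kg·m/s

Directly: p = mv.
m = 249 lb = 112.9 kg; v = 114 m/s.
p = 12876 kg·m/s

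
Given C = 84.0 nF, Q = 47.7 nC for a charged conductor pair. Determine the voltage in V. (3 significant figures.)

Rearranging C = Q/V for V: V = Q/C.
C = 84.0 nF = 8.400×10^-8 F; Q = 47.7 nC = 4.770×10^-8 C.
V = 0.5679 V  (the unit combination reduces to kg·m²/(A·s³) = V)

0.568 V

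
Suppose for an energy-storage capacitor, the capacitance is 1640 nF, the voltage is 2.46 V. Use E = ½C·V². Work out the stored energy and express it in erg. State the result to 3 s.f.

49.6 erg

Directly: E = ½CV².
C = 1640 nF = 1.640×10^-6 F; V = 2.46 V.
E = 4.962×10^-6 J
4.962×10^-6 J × (1 erg / 1.000×10^-7 J) = 49.62 erg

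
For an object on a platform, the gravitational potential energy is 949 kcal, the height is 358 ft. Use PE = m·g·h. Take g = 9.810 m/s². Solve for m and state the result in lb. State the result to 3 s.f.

8180 lb

Rearranging: m = PE/(g·h).
PE = 949 kcal = 3.971×10^6 J; h = 358 ft = 109.1 m; g = 9.810 m/s².
m = 3709 kg
3709 kg × (1 lb / 0.4536 kg) = 8178 lb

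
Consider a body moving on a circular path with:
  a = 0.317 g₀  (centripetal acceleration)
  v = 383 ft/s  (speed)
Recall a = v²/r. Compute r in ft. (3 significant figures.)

14400 ft

Rearranging a = v²/r for r: r = v²/a.
a = 0.317 g₀ = 3.109 m/s²; v = 383 ft/s = 116.7 m/s.
r = 4384 m
4384 m × (1 ft / 0.3048 m) = 14382 ft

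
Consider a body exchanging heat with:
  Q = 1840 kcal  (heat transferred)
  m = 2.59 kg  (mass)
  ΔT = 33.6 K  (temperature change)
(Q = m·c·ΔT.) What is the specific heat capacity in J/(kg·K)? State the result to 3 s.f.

Solving Q = m·c·ΔT for c: c = Q/(m·ΔT).
Q = 1840 kcal = 7.699×10^6 J; m = 2.59 kg; ΔT = 33.6 K.
c = 88465 J/(kg·K)

88500 J/(kg·K)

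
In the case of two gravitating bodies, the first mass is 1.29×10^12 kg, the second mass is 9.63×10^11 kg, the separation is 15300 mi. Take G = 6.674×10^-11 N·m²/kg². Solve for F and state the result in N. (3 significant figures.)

0.137 N

Directly: F = Gm₁m₂/r².
m₁ = 1.29×10^12 kg; m₂ = 9.63×10^11 kg; r = 15300 mi = 2.462×10^7 m; G = 6.674×10^-11 N·m²/kg².
F = 0.1367 N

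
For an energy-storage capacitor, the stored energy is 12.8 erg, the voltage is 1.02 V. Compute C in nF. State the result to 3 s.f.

2460 nF

Rearranging E = ½C·V² for C: C = 2E/V².
E = 12.8 erg = 1.280×10^-6 J; V = 1.02 V.
C = 2.461×10^-6 F
2.461×10^-6 F × (1 nF / 1.000×10^-9 F) = 2461 nF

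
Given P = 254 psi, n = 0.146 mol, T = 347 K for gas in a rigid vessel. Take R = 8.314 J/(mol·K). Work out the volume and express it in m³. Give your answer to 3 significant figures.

Rearranging PV = nRT for V: V = nRT/P.
P = 254 psi = 1.751×10^6 Pa; n = 0.146 mol; T = 347 K; R = 8.314 J/(mol·K).
V = 2.405×10^-4 m³

2.41×10^-4 m³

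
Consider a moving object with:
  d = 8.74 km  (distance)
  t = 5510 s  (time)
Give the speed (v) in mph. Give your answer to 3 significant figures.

3.55 mph

Directly: v = d/t.
d = 8.74 km = 8740 m; t = 5510 s.
v = 1.586 m/s
1.586 m/s × (1 mph / 0.4470 m/s) = 3.548 mph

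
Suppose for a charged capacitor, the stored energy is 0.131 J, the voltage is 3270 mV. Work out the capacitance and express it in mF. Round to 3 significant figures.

Solving E = ½C·V² for C: C = 2E/V².
E = 0.131 J; V = 3270 mV = 3.270 V.
C = 0.02450 F
0.02450 F × (1 mF / 0.001000 F) = 24.50 mF

24.5 mF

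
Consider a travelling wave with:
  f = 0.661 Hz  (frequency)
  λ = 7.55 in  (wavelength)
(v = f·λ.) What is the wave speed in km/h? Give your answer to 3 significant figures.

v is given directly by: v = fλ.
f = 0.661 Hz; λ = 7.55 in = 0.1918 m.
v = 0.1268 m/s
0.1268 m/s × (1 km/h / 0.2778 m/s) = 0.4563 km/h

0.456 km/h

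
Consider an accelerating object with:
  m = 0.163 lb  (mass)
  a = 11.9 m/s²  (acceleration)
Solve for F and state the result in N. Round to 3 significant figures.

0.880 N

F is given directly by: F = m·a.
m = 0.163 lb = 0.07394 kg; a = 11.9 m/s².
F = 0.8798 N  (the unit combination reduces to kg·m/s² = N)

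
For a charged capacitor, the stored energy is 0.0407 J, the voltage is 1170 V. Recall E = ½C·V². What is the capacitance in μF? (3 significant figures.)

Rearranging E = ½C·V² for C: C = 2E/V².
E = 0.0407 J; V = 1170 V.
C = 5.946×10^-8 F
5.946×10^-8 F × (1 μF / 1.000×10^-6 F) = 0.05946 μF

0.0595 μF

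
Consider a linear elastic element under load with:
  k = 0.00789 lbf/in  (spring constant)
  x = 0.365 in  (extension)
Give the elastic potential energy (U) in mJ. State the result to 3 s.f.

0.0594 mJ

U is given directly by: U = ½kx².
k = 0.00789 lbf/in = 1.382 N/m; x = 0.365 in = 0.009271 m.
U = 5.938×10^-5 J
5.938×10^-5 J × (1 mJ / 0.001000 J) = 0.05938 mJ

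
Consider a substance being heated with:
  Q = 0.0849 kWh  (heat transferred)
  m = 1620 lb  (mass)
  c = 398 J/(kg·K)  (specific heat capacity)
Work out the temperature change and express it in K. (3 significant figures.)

Solving Q = m·c·ΔT for ΔT: ΔT = Q/(m·c).
Q = 0.0849 kWh = 3.056×10^5 J; m = 1620 lb = 734.8 kg; c = 398 J/(kg·K).
ΔT = 1.045 K

1.05 K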